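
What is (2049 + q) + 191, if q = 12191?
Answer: 14431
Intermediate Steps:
(2049 + q) + 191 = (2049 + 12191) + 191 = 14240 + 191 = 14431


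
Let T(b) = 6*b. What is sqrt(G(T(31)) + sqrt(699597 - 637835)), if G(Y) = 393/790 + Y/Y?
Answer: sqrt(934570 + 624100*sqrt(61762))/790 ≈ 15.812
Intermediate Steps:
G(Y) = 1183/790 (G(Y) = 393*(1/790) + 1 = 393/790 + 1 = 1183/790)
sqrt(G(T(31)) + sqrt(699597 - 637835)) = sqrt(1183/790 + sqrt(699597 - 637835)) = sqrt(1183/790 + sqrt(61762))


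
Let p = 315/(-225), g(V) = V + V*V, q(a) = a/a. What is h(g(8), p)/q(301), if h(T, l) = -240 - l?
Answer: -1193/5 ≈ -238.60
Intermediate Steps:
q(a) = 1
g(V) = V + V²
p = -7/5 (p = 315*(-1/225) = -7/5 ≈ -1.4000)
h(g(8), p)/q(301) = (-240 - 1*(-7/5))/1 = (-240 + 7/5)*1 = -1193/5*1 = -1193/5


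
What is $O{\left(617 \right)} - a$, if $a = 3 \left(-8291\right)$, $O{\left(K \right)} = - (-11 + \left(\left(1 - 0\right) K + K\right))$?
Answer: $23650$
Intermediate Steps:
$O{\left(K \right)} = 11 - 2 K$ ($O{\left(K \right)} = - (-11 + \left(\left(1 + 0\right) K + K\right)) = - (-11 + \left(1 K + K\right)) = - (-11 + \left(K + K\right)) = - (-11 + 2 K) = 11 - 2 K$)
$a = -24873$
$O{\left(617 \right)} - a = \left(11 - 1234\right) - -24873 = \left(11 - 1234\right) + 24873 = -1223 + 24873 = 23650$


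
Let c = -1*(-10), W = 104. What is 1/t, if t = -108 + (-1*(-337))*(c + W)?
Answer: 1/38310 ≈ 2.6103e-5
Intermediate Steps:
c = 10
t = 38310 (t = -108 + (-1*(-337))*(10 + 104) = -108 + 337*114 = -108 + 38418 = 38310)
1/t = 1/38310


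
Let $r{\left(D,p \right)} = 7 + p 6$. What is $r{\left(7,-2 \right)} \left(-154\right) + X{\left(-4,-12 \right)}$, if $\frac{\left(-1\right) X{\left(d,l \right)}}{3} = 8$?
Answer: $746$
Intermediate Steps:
$r{\left(D,p \right)} = 7 + 6 p$
$X{\left(d,l \right)} = -24$ ($X{\left(d,l \right)} = \left(-3\right) 8 = -24$)
$r{\left(7,-2 \right)} \left(-154\right) + X{\left(-4,-12 \right)} = \left(7 + 6 \left(-2\right)\right) \left(-154\right) - 24 = \left(7 - 12\right) \left(-154\right) - 24 = \left(-5\right) \left(-154\right) - 24 = 770 - 24 = 746$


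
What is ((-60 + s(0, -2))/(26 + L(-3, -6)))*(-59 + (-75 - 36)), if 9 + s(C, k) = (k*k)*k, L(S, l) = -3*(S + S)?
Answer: 595/2 ≈ 297.50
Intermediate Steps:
L(S, l) = -6*S
s(C, k) = -9 + k³ (s(C, k) = -9 + (k*k)*k = -9 + k²*k = -9 + k³)
((-60 + s(0, -2))/(26 + L(-3, -6)))*(-59 + (-75 - 36)) = ((-60 + (-9 + (-2)³))/(26 - 6*(-3)))*(-59 + (-75 - 36)) = ((-60 + (-9 - 8))/(26 + 18))*(-59 - 111) = ((-60 - 17)/44)*(-170) = -77*1/44*(-170) = -7/4*(-170) = 595/2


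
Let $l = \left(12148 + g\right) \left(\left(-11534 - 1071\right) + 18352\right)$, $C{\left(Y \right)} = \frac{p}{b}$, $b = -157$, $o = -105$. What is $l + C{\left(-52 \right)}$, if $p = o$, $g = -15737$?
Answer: $- \frac{3238279226}{157} \approx -2.0626 \cdot 10^{7}$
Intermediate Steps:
$p = -105$
$C{\left(Y \right)} = \frac{105}{157}$ ($C{\left(Y \right)} = - \frac{105}{-157} = \left(-105\right) \left(- \frac{1}{157}\right) = \frac{105}{157}$)
$l = -20625983$ ($l = \left(12148 - 15737\right) \left(\left(-11534 - 1071\right) + 18352\right) = - 3589 \left(-12605 + 18352\right) = \left(-3589\right) 5747 = -20625983$)
$l + C{\left(-52 \right)} = -20625983 + \frac{105}{157} = - \frac{3238279226}{157}$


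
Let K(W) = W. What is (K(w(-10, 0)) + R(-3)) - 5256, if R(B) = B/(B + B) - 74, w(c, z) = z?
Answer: -10659/2 ≈ -5329.5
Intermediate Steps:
R(B) = -147/2 (R(B) = B/((2*B)) - 74 = (1/(2*B))*B - 74 = ½ - 74 = -147/2)
(K(w(-10, 0)) + R(-3)) - 5256 = (0 - 147/2) - 5256 = -147/2 - 5256 = -10659/2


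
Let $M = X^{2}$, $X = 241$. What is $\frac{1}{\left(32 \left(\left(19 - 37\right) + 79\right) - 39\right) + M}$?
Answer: $\frac{1}{59994} \approx 1.6668 \cdot 10^{-5}$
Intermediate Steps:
$M = 58081$ ($M = 241^{2} = 58081$)
$\frac{1}{\left(32 \left(\left(19 - 37\right) + 79\right) - 39\right) + M} = \frac{1}{\left(32 \left(\left(19 - 37\right) + 79\right) - 39\right) + 58081} = \frac{1}{\left(32 \left(-18 + 79\right) - 39\right) + 58081} = \frac{1}{\left(32 \cdot 61 - 39\right) + 58081} = \frac{1}{\left(1952 - 39\right) + 58081} = \frac{1}{1913 + 58081} = \frac{1}{59994}$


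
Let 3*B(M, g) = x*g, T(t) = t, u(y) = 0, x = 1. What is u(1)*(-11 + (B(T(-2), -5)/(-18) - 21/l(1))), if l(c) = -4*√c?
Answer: 0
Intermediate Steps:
B(M, g) = g/3 (B(M, g) = (1*g)/3 = g/3)
u(1)*(-11 + (B(T(-2), -5)/(-18) - 21/l(1))) = 0*(-11 + (((⅓)*(-5))/(-18) - 21/((-4*√1)))) = 0*(-11 + (-5/3*(-1/18) - 21/((-4*1)))) = 0*(-11 + (5/54 - 21/(-4))) = 0*(-11 + (5/54 - 21*(-¼))) = 0*(-11 + (5/54 + 21/4)) = 0*(-11 + 577/108) = 0*(-611/108) = 0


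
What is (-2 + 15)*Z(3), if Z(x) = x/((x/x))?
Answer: 39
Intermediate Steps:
Z(x) = x (Z(x) = x/1 = x*1 = x)
(-2 + 15)*Z(3) = (-2 + 15)*3 = 13*3 = 39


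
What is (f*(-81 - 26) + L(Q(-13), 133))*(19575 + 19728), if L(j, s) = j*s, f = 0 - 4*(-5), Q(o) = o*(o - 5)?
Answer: 1139079546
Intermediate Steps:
Q(o) = o*(-5 + o)
f = 20 (f = 0 + 20 = 20)
(f*(-81 - 26) + L(Q(-13), 133))*(19575 + 19728) = (20*(-81 - 26) - 13*(-5 - 13)*133)*(19575 + 19728) = (20*(-107) - 13*(-18)*133)*39303 = (-2140 + 234*133)*39303 = (-2140 + 31122)*39303 = 28982*39303 = 1139079546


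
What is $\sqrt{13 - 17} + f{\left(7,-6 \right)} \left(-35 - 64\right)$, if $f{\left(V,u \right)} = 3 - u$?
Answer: $-891 + 2 i \approx -891.0 + 2.0 i$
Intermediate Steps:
$\sqrt{13 - 17} + f{\left(7,-6 \right)} \left(-35 - 64\right) = \sqrt{13 - 17} + \left(3 - -6\right) \left(-35 - 64\right) = \sqrt{-4} + \left(3 + 6\right) \left(-99\right) = 2 i + 9 \left(-99\right) = 2 i - 891 = -891 + 2 i$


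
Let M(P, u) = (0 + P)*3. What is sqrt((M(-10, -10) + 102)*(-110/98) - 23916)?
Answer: 2*I*sqrt(293961)/7 ≈ 154.91*I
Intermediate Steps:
M(P, u) = 3*P (M(P, u) = P*3 = 3*P)
sqrt((M(-10, -10) + 102)*(-110/98) - 23916) = sqrt((3*(-10) + 102)*(-110/98) - 23916) = sqrt((-30 + 102)*(-110*1/98) - 23916) = sqrt(72*(-55/49) - 23916) = sqrt(-3960/49 - 23916) = sqrt(-1175844/49) = 2*I*sqrt(293961)/7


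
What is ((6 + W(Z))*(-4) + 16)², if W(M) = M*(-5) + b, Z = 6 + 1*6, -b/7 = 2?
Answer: 82944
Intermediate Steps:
b = -14 (b = -7*2 = -14)
Z = 12 (Z = 6 + 6 = 12)
W(M) = -14 - 5*M (W(M) = M*(-5) - 14 = -5*M - 14 = -14 - 5*M)
((6 + W(Z))*(-4) + 16)² = ((6 + (-14 - 5*12))*(-4) + 16)² = ((6 + (-14 - 60))*(-4) + 16)² = ((6 - 74)*(-4) + 16)² = (-68*(-4) + 16)² = (272 + 16)² = 288² = 82944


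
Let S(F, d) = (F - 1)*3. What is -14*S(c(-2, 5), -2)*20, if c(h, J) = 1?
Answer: 0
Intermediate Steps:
S(F, d) = -3 + 3*F (S(F, d) = (-1 + F)*3 = -3 + 3*F)
-14*S(c(-2, 5), -2)*20 = -14*(-3 + 3*1)*20 = -14*(-3 + 3)*20 = -14*0*20 = 0*20 = 0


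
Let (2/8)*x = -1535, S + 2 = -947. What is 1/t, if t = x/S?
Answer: 949/6140 ≈ 0.15456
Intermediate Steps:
S = -949 (S = -2 - 947 = -949)
x = -6140 (x = 4*(-1535) = -6140)
t = 6140/949 (t = -6140/(-949) = -6140*(-1/949) = 6140/949 ≈ 6.4700)
1/t = 1/(6140/949) = 949/6140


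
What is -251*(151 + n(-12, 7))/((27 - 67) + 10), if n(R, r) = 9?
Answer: 4016/3 ≈ 1338.7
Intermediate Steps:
-251*(151 + n(-12, 7))/((27 - 67) + 10) = -251*(151 + 9)/((27 - 67) + 10) = -40160/(-40 + 10) = -40160/(-30) = -40160*(-1)/30 = -251*(-16/3) = 4016/3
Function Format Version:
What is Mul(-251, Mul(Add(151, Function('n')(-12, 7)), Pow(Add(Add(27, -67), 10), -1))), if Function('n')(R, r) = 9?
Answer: Rational(4016, 3) ≈ 1338.7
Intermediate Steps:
Mul(-251, Mul(Add(151, Function('n')(-12, 7)), Pow(Add(Add(27, -67), 10), -1))) = Mul(-251, Mul(Add(151, 9), Pow(Add(Add(27, -67), 10), -1))) = Mul(-251, Mul(160, Pow(Add(-40, 10), -1))) = Mul(-251, Mul(160, Pow(-30, -1))) = Mul(-251, Mul(160, Rational(-1, 30))) = Mul(-251, Rational(-16, 3)) = Rational(4016, 3)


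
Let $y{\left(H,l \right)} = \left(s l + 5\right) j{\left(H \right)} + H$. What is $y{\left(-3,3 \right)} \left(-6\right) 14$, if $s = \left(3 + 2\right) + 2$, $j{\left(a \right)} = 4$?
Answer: $-8484$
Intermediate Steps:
$s = 7$ ($s = 5 + 2 = 7$)
$y{\left(H,l \right)} = 20 + H + 28 l$ ($y{\left(H,l \right)} = \left(7 l + 5\right) 4 + H = \left(5 + 7 l\right) 4 + H = \left(20 + 28 l\right) + H = 20 + H + 28 l$)
$y{\left(-3,3 \right)} \left(-6\right) 14 = \left(20 - 3 + 28 \cdot 3\right) \left(-6\right) 14 = \left(20 - 3 + 84\right) \left(-6\right) 14 = 101 \left(-6\right) 14 = \left(-606\right) 14 = -8484$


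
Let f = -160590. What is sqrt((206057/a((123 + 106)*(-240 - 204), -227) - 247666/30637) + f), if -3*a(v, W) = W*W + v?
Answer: 17*I*sqrt(1311570278666983186735)/1536353639 ≈ 400.73*I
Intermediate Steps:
a(v, W) = -v/3 - W**2/3 (a(v, W) = -(W*W + v)/3 = -(W**2 + v)/3 = -(v + W**2)/3 = -v/3 - W**2/3)
sqrt((206057/a((123 + 106)*(-240 - 204), -227) - 247666/30637) + f) = sqrt((206057/(-(123 + 106)*(-240 - 204)/3 - 1/3*(-227)**2) - 247666/30637) - 160590) = sqrt((206057/(-229*(-444)/3 - 1/3*51529) - 247666*1/30637) - 160590) = sqrt((206057/(-1/3*(-101676) - 51529/3) - 247666/30637) - 160590) = sqrt((206057/(33892 - 51529/3) - 247666/30637) - 160590) = sqrt((206057/(50147/3) - 247666/30637) - 160590) = sqrt((206057*(3/50147) - 247666/30637) - 160590) = sqrt((618171/50147 - 247666/30637) - 160590) = sqrt(6519198025/1536353639 - 160590) = sqrt(-246716511688985/1536353639) = 17*I*sqrt(1311570278666983186735)/1536353639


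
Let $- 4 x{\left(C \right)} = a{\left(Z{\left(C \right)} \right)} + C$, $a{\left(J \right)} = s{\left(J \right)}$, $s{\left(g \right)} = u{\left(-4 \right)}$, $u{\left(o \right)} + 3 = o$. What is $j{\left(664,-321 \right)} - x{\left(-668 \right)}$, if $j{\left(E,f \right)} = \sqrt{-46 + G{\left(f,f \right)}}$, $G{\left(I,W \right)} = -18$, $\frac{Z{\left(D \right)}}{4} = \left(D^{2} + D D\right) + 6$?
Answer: $- \frac{675}{4} + 8 i \approx -168.75 + 8.0 i$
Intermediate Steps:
$u{\left(o \right)} = -3 + o$
$Z{\left(D \right)} = 24 + 8 D^{2}$ ($Z{\left(D \right)} = 4 \left(\left(D^{2} + D D\right) + 6\right) = 4 \left(\left(D^{2} + D^{2}\right) + 6\right) = 4 \left(2 D^{2} + 6\right) = 4 \left(6 + 2 D^{2}\right) = 24 + 8 D^{2}$)
$s{\left(g \right)} = -7$ ($s{\left(g \right)} = -3 - 4 = -7$)
$a{\left(J \right)} = -7$
$j{\left(E,f \right)} = 8 i$ ($j{\left(E,f \right)} = \sqrt{-46 - 18} = \sqrt{-64} = 8 i$)
$x{\left(C \right)} = \frac{7}{4} - \frac{C}{4}$ ($x{\left(C \right)} = - \frac{-7 + C}{4} = \frac{7}{4} - \frac{C}{4}$)
$j{\left(664,-321 \right)} - x{\left(-668 \right)} = 8 i - \left(\frac{7}{4} - -167\right) = 8 i - \left(\frac{7}{4} + 167\right) = 8 i - \frac{675}{4} = - \frac{675}{4} + 8 i$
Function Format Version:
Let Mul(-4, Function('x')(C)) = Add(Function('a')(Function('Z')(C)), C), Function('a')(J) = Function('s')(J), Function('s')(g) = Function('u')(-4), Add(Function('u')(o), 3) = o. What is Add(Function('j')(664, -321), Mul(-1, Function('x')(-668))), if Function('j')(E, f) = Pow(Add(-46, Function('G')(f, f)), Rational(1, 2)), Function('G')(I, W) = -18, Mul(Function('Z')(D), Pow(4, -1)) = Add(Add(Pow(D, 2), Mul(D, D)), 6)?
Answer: Add(Rational(-675, 4), Mul(8, I)) ≈ Add(-168.75, Mul(8.0000, I))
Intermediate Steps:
Function('u')(o) = Add(-3, o)
Function('Z')(D) = Add(24, Mul(8, Pow(D, 2))) (Function('Z')(D) = Mul(4, Add(Add(Pow(D, 2), Mul(D, D)), 6)) = Mul(4, Add(Add(Pow(D, 2), Pow(D, 2)), 6)) = Mul(4, Add(Mul(2, Pow(D, 2)), 6)) = Mul(4, Add(6, Mul(2, Pow(D, 2)))) = Add(24, Mul(8, Pow(D, 2))))
Function('s')(g) = -7 (Function('s')(g) = Add(-3, -4) = -7)
Function('a')(J) = -7
Function('j')(E, f) = Mul(8, I) (Function('j')(E, f) = Pow(Add(-46, -18), Rational(1, 2)) = Pow(-64, Rational(1, 2)) = Mul(8, I))
Function('x')(C) = Add(Rational(7, 4), Mul(Rational(-1, 4), C)) (Function('x')(C) = Mul(Rational(-1, 4), Add(-7, C)) = Add(Rational(7, 4), Mul(Rational(-1, 4), C)))
Add(Function('j')(664, -321), Mul(-1, Function('x')(-668))) = Add(Mul(8, I), Mul(-1, Add(Rational(7, 4), Mul(Rational(-1, 4), -668)))) = Add(Mul(8, I), Mul(-1, Add(Rational(7, 4), 167))) = Add(Mul(8, I), Mul(-1, Rational(675, 4))) = Add(Mul(8, I), Rational(-675, 4)) = Add(Rational(-675, 4), Mul(8, I))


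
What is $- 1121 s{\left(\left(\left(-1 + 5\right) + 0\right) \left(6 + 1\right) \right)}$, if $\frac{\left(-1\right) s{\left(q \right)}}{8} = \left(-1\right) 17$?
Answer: $-152456$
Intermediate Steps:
$s{\left(q \right)} = 136$ ($s{\left(q \right)} = - 8 \left(\left(-1\right) 17\right) = \left(-8\right) \left(-17\right) = 136$)
$- 1121 s{\left(\left(\left(-1 + 5\right) + 0\right) \left(6 + 1\right) \right)} = \left(-1121\right) 136 = -152456$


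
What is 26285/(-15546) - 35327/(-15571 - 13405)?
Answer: -106220309/225230448 ≈ -0.47161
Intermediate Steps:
26285/(-15546) - 35327/(-15571 - 13405) = 26285*(-1/15546) - 35327/(-28976) = -26285/15546 - 35327*(-1/28976) = -26285/15546 + 35327/28976 = -106220309/225230448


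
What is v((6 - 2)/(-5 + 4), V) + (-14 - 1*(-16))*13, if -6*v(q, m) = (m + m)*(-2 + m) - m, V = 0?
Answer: 26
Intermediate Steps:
v(q, m) = m/6 - m*(-2 + m)/3 (v(q, m) = -((m + m)*(-2 + m) - m)/6 = -((2*m)*(-2 + m) - m)/6 = -(2*m*(-2 + m) - m)/6 = -(-m + 2*m*(-2 + m))/6 = m/6 - m*(-2 + m)/3)
v((6 - 2)/(-5 + 4), V) + (-14 - 1*(-16))*13 = (⅙)*0*(5 - 2*0) + (-14 - 1*(-16))*13 = (⅙)*0*(5 + 0) + (-14 + 16)*13 = (⅙)*0*5 + 2*13 = 0 + 26 = 26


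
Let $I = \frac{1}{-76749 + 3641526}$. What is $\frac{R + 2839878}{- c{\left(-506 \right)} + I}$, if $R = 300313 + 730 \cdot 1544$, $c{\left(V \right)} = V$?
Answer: $\frac{15212012104647}{1803777163} \approx 8433.4$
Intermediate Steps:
$R = 1427433$ ($R = 300313 + 1127120 = 1427433$)
$I = \frac{1}{3564777} \approx 2.8052 \cdot 10^{-7}$
$\frac{R + 2839878}{- c{\left(-506 \right)} + I} = \frac{1427433 + 2839878}{\left(-1\right) \left(-506\right) + \frac{1}{3564777}} = \frac{4267311}{506 + \frac{1}{3564777}} = \frac{4267311}{\frac{1803777163}{3564777}} = 4267311 \cdot \frac{3564777}{1803777163} = \frac{15212012104647}{1803777163}$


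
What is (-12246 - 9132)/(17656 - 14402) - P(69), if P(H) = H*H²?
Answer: -534494832/1627 ≈ -3.2852e+5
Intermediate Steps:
P(H) = H³
(-12246 - 9132)/(17656 - 14402) - P(69) = (-12246 - 9132)/(17656 - 14402) - 1*69³ = -21378/3254 - 1*328509 = -21378*1/3254 - 328509 = -10689/1627 - 328509 = -534494832/1627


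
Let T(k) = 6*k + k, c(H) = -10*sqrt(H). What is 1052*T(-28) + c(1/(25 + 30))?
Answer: -206192 - 2*sqrt(55)/11 ≈ -2.0619e+5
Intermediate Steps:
T(k) = 7*k
1052*T(-28) + c(1/(25 + 30)) = 1052*(7*(-28)) - 10/sqrt(25 + 30) = 1052*(-196) - 10*sqrt(55)/55 = -206192 - 2*sqrt(55)/11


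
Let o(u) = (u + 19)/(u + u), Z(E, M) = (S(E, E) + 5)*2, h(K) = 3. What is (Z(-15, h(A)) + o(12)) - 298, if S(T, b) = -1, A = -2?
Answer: -6929/24 ≈ -288.71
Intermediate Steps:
Z(E, M) = 8 (Z(E, M) = (-1 + 5)*2 = 4*2 = 8)
o(u) = (19 + u)/(2*u) (o(u) = (19 + u)/((2*u)) = (19 + u)*(1/(2*u)) = (19 + u)/(2*u))
(Z(-15, h(A)) + o(12)) - 298 = (8 + (½)*(19 + 12)/12) - 298 = (8 + (½)*(1/12)*31) - 298 = (8 + 31/24) - 298 = 223/24 - 298 = -6929/24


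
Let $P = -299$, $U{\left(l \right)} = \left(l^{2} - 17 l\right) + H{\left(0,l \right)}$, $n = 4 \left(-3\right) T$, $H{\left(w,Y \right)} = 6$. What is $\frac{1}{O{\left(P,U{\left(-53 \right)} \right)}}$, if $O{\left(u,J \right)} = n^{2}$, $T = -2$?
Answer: $\frac{1}{576} \approx 0.0017361$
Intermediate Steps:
$n = 24$ ($n = 4 \left(-3\right) \left(-2\right) = \left(-12\right) \left(-2\right) = 24$)
$U{\left(l \right)} = 6 + l^{2} - 17 l$ ($U{\left(l \right)} = \left(l^{2} - 17 l\right) + 6 = 6 + l^{2} - 17 l$)
$O{\left(u,J \right)} = 576$ ($O{\left(u,J \right)} = 24^{2} = 576$)
$\frac{1}{O{\left(P,U{\left(-53 \right)} \right)}} = \frac{1}{576}$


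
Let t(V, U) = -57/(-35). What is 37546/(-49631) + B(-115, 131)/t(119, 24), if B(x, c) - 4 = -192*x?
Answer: 38359645018/2828967 ≈ 13560.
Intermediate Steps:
B(x, c) = 4 - 192*x
t(V, U) = 57/35 (t(V, U) = -57*(-1/35) = 57/35)
37546/(-49631) + B(-115, 131)/t(119, 24) = 37546/(-49631) + (4 - 192*(-115))/(57/35) = 37546*(-1/49631) + (4 + 22080)*(35/57) = -37546/49631 + 22084*(35/57) = -37546/49631 + 772940/57 = 38359645018/2828967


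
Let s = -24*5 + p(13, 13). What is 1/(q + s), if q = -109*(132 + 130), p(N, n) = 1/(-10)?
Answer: -10/286781 ≈ -3.4870e-5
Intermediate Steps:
p(N, n) = -⅒
s = -1201/10 (s = -24*5 - ⅒ = -120 - ⅒ = -1201/10 ≈ -120.10)
q = -28558 (q = -109*262 = -28558)
1/(q + s) = 1/(-28558 - 1201/10) = 1/(-286781/10) = -10/286781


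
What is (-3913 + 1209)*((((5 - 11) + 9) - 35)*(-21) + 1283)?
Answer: -5286320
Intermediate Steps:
(-3913 + 1209)*((((5 - 11) + 9) - 35)*(-21) + 1283) = -2704*(((-6 + 9) - 35)*(-21) + 1283) = -2704*((3 - 35)*(-21) + 1283) = -2704*(-32*(-21) + 1283) = -2704*(672 + 1283) = -2704*1955 = -5286320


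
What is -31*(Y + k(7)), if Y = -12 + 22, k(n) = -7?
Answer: -93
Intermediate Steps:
Y = 10
-31*(Y + k(7)) = -31*(10 - 7) = -31*3 = -93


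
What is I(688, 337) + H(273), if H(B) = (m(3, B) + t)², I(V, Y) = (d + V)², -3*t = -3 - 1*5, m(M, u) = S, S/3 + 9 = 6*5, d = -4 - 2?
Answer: 4224925/9 ≈ 4.6944e+5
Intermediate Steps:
d = -6
S = 63 (S = -27 + 3*(6*5) = -27 + 3*30 = -27 + 90 = 63)
m(M, u) = 63
t = 8/3 (t = -(-3 - 1*5)/3 = -(-3 - 5)/3 = -⅓*(-8) = 8/3 ≈ 2.6667)
I(V, Y) = (-6 + V)²
H(B) = 38809/9 (H(B) = (63 + 8/3)² = (197/3)² = 38809/9)
I(688, 337) + H(273) = (-6 + 688)² + 38809/9 = 682² + 38809/9 = 465124 + 38809/9 = 4224925/9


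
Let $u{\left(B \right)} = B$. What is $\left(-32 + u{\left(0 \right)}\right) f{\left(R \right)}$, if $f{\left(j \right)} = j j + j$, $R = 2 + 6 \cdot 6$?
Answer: $-47424$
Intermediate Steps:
$R = 38$ ($R = 2 + 36 = 38$)
$f{\left(j \right)} = j + j^{2}$ ($f{\left(j \right)} = j^{2} + j = j + j^{2}$)
$\left(-32 + u{\left(0 \right)}\right) f{\left(R \right)} = \left(-32 + 0\right) 38 \left(1 + 38\right) = - 32 \cdot 38 \cdot 39 = \left(-32\right) 1482 = -47424$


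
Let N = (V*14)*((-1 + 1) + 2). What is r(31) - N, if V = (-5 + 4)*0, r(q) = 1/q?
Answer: 1/31 ≈ 0.032258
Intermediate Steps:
V = 0 (V = -1*0 = 0)
N = 0 (N = (0*14)*((-1 + 1) + 2) = 0*(0 + 2) = 0*2 = 0)
r(31) - N = 1/31 - 1*0 = 1/31 + 0 = 1/31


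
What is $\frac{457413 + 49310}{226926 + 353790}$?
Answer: $\frac{506723}{580716} \approx 0.87258$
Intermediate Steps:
$\frac{457413 + 49310}{226926 + 353790} = \frac{506723}{580716}$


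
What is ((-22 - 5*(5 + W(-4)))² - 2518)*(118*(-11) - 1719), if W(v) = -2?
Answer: 3466533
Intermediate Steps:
((-22 - 5*(5 + W(-4)))² - 2518)*(118*(-11) - 1719) = ((-22 - 5*(5 - 2))² - 2518)*(118*(-11) - 1719) = ((-22 - 5*3)² - 2518)*(-1298 - 1719) = ((-22 - 15)² - 2518)*(-3017) = ((-37)² - 2518)*(-3017) = (1369 - 2518)*(-3017) = -1149*(-3017) = 3466533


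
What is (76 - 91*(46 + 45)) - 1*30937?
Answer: -39142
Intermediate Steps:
(76 - 91*(46 + 45)) - 1*30937 = (76 - 91*91) - 30937 = (76 - 8281) - 30937 = -8205 - 30937 = -39142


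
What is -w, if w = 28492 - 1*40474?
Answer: 11982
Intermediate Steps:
w = -11982 (w = 28492 - 40474 = -11982)
-w = -1*(-11982) = 11982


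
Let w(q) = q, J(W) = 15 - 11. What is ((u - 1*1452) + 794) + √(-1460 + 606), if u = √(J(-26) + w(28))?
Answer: -658 + 4*√2 + I*√854 ≈ -652.34 + 29.223*I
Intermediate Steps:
J(W) = 4
u = 4*√2 (u = √(4 + 28) = √32 = 4*√2 ≈ 5.6569)
((u - 1*1452) + 794) + √(-1460 + 606) = ((4*√2 - 1*1452) + 794) + √(-1460 + 606) = ((4*√2 - 1452) + 794) + √(-854) = ((-1452 + 4*√2) + 794) + I*√854 = (-658 + 4*√2) + I*√854 = -658 + 4*√2 + I*√854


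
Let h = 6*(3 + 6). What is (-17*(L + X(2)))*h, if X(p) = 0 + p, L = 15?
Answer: -15606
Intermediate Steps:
h = 54 (h = 6*9 = 54)
X(p) = p
(-17*(L + X(2)))*h = -17*(15 + 2)*54 = -17*17*54 = -289*54 = -15606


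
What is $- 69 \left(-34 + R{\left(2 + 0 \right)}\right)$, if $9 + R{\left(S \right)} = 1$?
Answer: $2898$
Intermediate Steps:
$R{\left(S \right)} = -8$ ($R{\left(S \right)} = -9 + 1 = -8$)
$- 69 \left(-34 + R{\left(2 + 0 \right)}\right) = - 69 \left(-34 - 8\right) = \left(-69\right) \left(-42\right) = 2898$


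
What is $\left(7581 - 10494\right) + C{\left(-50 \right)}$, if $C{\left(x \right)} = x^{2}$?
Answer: $-413$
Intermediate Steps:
$\left(7581 - 10494\right) + C{\left(-50 \right)} = \left(7581 - 10494\right) + \left(-50\right)^{2} = -2913 + 2500 = -413$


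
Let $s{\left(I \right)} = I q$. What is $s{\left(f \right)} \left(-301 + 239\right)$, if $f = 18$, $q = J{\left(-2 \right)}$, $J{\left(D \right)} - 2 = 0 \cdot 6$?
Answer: $-2232$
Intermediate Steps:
$J{\left(D \right)} = 2$ ($J{\left(D \right)} = 2 + 0 \cdot 6 = 2 + 0 = 2$)
$q = 2$
$s{\left(I \right)} = 2 I$ ($s{\left(I \right)} = I 2 = 2 I$)
$s{\left(f \right)} \left(-301 + 239\right) = 2 \cdot 18 \left(-301 + 239\right) = 36 \left(-62\right) = -2232$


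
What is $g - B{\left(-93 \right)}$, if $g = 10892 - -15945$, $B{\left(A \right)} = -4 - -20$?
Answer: $26821$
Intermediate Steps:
$B{\left(A \right)} = 16$ ($B{\left(A \right)} = -4 + 20 = 16$)
$g = 26837$ ($g = 10892 + 15945 = 26837$)
$g - B{\left(-93 \right)} = 26837 - 16 = 26821$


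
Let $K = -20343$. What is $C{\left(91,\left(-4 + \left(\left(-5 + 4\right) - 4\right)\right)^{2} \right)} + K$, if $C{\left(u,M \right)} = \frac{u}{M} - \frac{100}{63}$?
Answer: $- \frac{11534744}{567} \approx -20343.0$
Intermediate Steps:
$C{\left(u,M \right)} = - \frac{100}{63} + \frac{u}{M}$ ($C{\left(u,M \right)} = \frac{u}{M} - \frac{100}{63} = - \frac{100}{63} + \frac{u}{M}$)
$C{\left(91,\left(-4 + \left(\left(-5 + 4\right) - 4\right)\right)^{2} \right)} + K = \left(- \frac{100}{63} + \frac{91}{\left(-4 + \left(\left(-5 + 4\right) - 4\right)\right)^{2}}\right) - 20343 = \left(- \frac{100}{63} + \frac{91}{\left(-4 - 5\right)^{2}}\right) - 20343 = \left(- \frac{100}{63} + \frac{91}{\left(-9\right)^{2}}\right) - 20343 = \left(- \frac{100}{63} + \frac{91}{81}\right) - 20343 = - \frac{263}{567} - 20343 = - \frac{11534744}{567}$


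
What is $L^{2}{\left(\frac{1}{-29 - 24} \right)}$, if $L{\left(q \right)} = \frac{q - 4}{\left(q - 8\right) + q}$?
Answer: $\frac{1}{4} \approx 0.25$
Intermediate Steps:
$L{\left(q \right)} = \frac{-4 + q}{-8 + 2 q}$ ($L{\left(q \right)} = \frac{-4 + q}{\left(q - 8\right) + q} = \frac{-4 + q}{\left(-8 + q\right) + q} = \frac{-4 + q}{-8 + 2 q}$)
$L^{2}{\left(\frac{1}{-29 - 24} \right)} = \left(\frac{1}{2}\right)^{2} = \frac{1}{4}$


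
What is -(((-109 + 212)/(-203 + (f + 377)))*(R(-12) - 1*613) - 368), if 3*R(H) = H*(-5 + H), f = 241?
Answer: 41771/83 ≈ 503.27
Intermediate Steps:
R(H) = H*(-5 + H)/3 (R(H) = (H*(-5 + H))/3 = H*(-5 + H)/3)
-(((-109 + 212)/(-203 + (f + 377)))*(R(-12) - 1*613) - 368) = -(((-109 + 212)/(-203 + (241 + 377)))*((⅓)*(-12)*(-5 - 12) - 1*613) - 368) = -((103/(-203 + 618))*((⅓)*(-12)*(-17) - 613) - 368) = -((103/415)*(68 - 613) - 368) = -((103*(1/415))*(-545) - 368) = -((103/415)*(-545) - 368) = -(-11227/83 - 368) = -1*(-41771/83) = 41771/83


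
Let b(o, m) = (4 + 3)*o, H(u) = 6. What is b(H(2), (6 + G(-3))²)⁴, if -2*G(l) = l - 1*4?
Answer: 3111696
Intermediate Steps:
G(l) = 2 - l/2 (G(l) = -(l - 1*4)/2 = -(l - 4)/2 = -(-4 + l)/2 = 2 - l/2)
b(o, m) = 7*o
b(H(2), (6 + G(-3))²)⁴ = (7*6)⁴ = 42⁴ = 3111696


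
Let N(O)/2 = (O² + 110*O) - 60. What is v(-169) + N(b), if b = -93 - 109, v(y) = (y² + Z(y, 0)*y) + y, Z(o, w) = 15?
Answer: 62905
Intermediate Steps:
v(y) = y² + 16*y (v(y) = (y² + 15*y) + y = y² + 16*y)
b = -202
N(O) = -120 + 2*O² + 220*O (N(O) = 2*((O² + 110*O) - 60) = 2*(-60 + O² + 110*O) = -120 + 2*O² + 220*O)
v(-169) + N(b) = -169*(16 - 169) + (-120 + 2*(-202)² + 220*(-202)) = -169*(-153) + (-120 + 2*40804 - 44440) = 25857 + (-120 + 81608 - 44440) = 25857 + 37048 = 62905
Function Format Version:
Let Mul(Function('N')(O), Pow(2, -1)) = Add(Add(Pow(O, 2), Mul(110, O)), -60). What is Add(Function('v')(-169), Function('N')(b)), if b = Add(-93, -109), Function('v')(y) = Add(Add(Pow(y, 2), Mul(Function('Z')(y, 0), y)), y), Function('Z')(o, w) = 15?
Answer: 62905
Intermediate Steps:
Function('v')(y) = Add(Pow(y, 2), Mul(16, y)) (Function('v')(y) = Add(Add(Pow(y, 2), Mul(15, y)), y) = Add(Pow(y, 2), Mul(16, y)))
b = -202
Function('N')(O) = Add(-120, Mul(2, Pow(O, 2)), Mul(220, O)) (Function('N')(O) = Mul(2, Add(Add(Pow(O, 2), Mul(110, O)), -60)) = Mul(2, Add(-60, Pow(O, 2), Mul(110, O))) = Add(-120, Mul(2, Pow(O, 2)), Mul(220, O)))
Add(Function('v')(-169), Function('N')(b)) = Add(Mul(-169, Add(16, -169)), Add(-120, Mul(2, Pow(-202, 2)), Mul(220, -202))) = Add(Mul(-169, -153), Add(-120, Mul(2, 40804), -44440)) = Add(25857, Add(-120, 81608, -44440)) = Add(25857, 37048) = 62905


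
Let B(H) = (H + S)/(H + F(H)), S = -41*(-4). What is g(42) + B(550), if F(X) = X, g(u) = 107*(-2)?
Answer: -117343/550 ≈ -213.35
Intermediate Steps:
S = 164
g(u) = -214
B(H) = (164 + H)/(2*H) (B(H) = (H + 164)/(H + H) = (164 + H)/((2*H)) = (164 + H)*(1/(2*H)) = (164 + H)/(2*H))
g(42) + B(550) = -214 + (½)*(164 + 550)/550 = -214 + (½)*(1/550)*714 = -214 + 357/550 = -117343/550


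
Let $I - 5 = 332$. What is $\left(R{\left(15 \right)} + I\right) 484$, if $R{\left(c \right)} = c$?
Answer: $170368$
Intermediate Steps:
$I = 337$ ($I = 5 + 332 = 337$)
$\left(R{\left(15 \right)} + I\right) 484 = \left(15 + 337\right) 484 = 352 \cdot 484 = 170368$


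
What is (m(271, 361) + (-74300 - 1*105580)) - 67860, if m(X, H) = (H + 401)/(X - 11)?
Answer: -32205819/130 ≈ -2.4774e+5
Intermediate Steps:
m(X, H) = (401 + H)/(-11 + X)
(m(271, 361) + (-74300 - 1*105580)) - 67860 = ((401 + 361)/(-11 + 271) + (-74300 - 1*105580)) - 67860 = (762/260 + (-74300 - 105580)) - 67860 = ((1/260)*762 - 179880) - 67860 = (381/130 - 179880) - 67860 = -23384019/130 - 67860 = -32205819/130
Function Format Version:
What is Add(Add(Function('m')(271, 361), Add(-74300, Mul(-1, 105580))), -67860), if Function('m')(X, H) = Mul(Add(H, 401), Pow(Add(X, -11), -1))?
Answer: Rational(-32205819, 130) ≈ -2.4774e+5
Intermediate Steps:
Function('m')(X, H) = Mul(Pow(Add(-11, X), -1), Add(401, H)) (Function('m')(X, H) = Mul(Add(401, H), Pow(Add(-11, X), -1)) = Mul(Pow(Add(-11, X), -1), Add(401, H)))
Add(Add(Function('m')(271, 361), Add(-74300, Mul(-1, 105580))), -67860) = Add(Add(Mul(Pow(Add(-11, 271), -1), Add(401, 361)), Add(-74300, Mul(-1, 105580))), -67860) = Add(Add(Mul(Pow(260, -1), 762), Add(-74300, -105580)), -67860) = Add(Add(Mul(Rational(1, 260), 762), -179880), -67860) = Add(Add(Rational(381, 130), -179880), -67860) = Add(Rational(-23384019, 130), -67860) = Rational(-32205819, 130)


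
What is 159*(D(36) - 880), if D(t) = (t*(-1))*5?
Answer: -168540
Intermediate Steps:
D(t) = -5*t (D(t) = -t*5 = -5*t)
159*(D(36) - 880) = 159*(-5*36 - 880) = 159*(-180 - 880) = 159*(-1060) = -168540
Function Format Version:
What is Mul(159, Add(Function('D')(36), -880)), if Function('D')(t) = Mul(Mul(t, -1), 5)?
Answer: -168540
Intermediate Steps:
Function('D')(t) = Mul(-5, t) (Function('D')(t) = Mul(Mul(-1, t), 5) = Mul(-5, t))
Mul(159, Add(Function('D')(36), -880)) = Mul(159, Add(Mul(-5, 36), -880)) = Mul(159, Add(-180, -880)) = Mul(159, -1060) = -168540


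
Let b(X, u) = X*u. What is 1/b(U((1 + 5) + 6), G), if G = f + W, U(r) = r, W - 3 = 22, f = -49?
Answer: -1/288 ≈ -0.0034722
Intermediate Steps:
W = 25 (W = 3 + 22 = 25)
G = -24 (G = -49 + 25 = -24)
1/b(U((1 + 5) + 6), G) = 1/(((1 + 5) + 6)*(-24)) = 1/((6 + 6)*(-24)) = 1/(12*(-24)) = 1/(-288) = -1/288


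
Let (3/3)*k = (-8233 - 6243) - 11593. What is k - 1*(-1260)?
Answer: -24809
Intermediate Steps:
k = -26069 (k = (-8233 - 6243) - 11593 = -14476 - 11593 = -26069)
k - 1*(-1260) = -26069 - 1*(-1260) = -26069 + 1260 = -24809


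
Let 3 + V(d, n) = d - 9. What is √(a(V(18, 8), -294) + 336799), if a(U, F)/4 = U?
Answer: √336823 ≈ 580.36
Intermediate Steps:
V(d, n) = -12 + d (V(d, n) = -3 + (d - 9) = -3 + (-9 + d) = -12 + d)
a(U, F) = 4*U
√(a(V(18, 8), -294) + 336799) = √(4*(-12 + 18) + 336799) = √(4*6 + 336799) = √(24 + 336799) = √336823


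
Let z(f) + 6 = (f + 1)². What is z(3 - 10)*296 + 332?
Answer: 9212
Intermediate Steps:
z(f) = -6 + (1 + f)² (z(f) = -6 + (f + 1)² = -6 + (1 + f)²)
z(3 - 10)*296 + 332 = (-6 + (1 + (3 - 10))²)*296 + 332 = (-6 + (1 - 7)²)*296 + 332 = (-6 + (-6)²)*296 + 332 = (-6 + 36)*296 + 332 = 30*296 + 332 = 8880 + 332 = 9212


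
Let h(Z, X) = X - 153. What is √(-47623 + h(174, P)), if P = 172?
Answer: 2*I*√11901 ≈ 218.18*I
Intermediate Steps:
h(Z, X) = -153 + X
√(-47623 + h(174, P)) = √(-47623 + (-153 + 172)) = √(-47623 + 19) = √(-47604) = 2*I*√11901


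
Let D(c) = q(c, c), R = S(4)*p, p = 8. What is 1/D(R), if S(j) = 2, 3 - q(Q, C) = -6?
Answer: ⅑ ≈ 0.11111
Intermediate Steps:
q(Q, C) = 9 (q(Q, C) = 3 - 1*(-6) = 3 + 6 = 9)
R = 16 (R = 2*8 = 16)
D(c) = 9
1/D(R) = 1/9 = ⅑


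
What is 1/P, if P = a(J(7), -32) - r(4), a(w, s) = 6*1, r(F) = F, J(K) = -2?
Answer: ½ ≈ 0.50000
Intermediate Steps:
a(w, s) = 6
P = 2 (P = 6 - 1*4 = 6 - 4 = 2)
1/P = 1/2 = ½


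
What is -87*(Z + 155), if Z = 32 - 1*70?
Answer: -10179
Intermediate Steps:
Z = -38 (Z = 32 - 70 = -38)
-87*(Z + 155) = -87*(-38 + 155) = -87*117 = -10179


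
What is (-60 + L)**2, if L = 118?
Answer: 3364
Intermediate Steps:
(-60 + L)**2 = (-60 + 118)**2 = 58**2 = 3364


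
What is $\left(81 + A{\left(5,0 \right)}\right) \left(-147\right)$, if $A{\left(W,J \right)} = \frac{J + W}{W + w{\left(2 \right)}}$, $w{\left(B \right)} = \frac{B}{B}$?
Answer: $- \frac{24059}{2} \approx -12030.0$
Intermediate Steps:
$w{\left(B \right)} = 1$
$A{\left(W,J \right)} = \frac{J + W}{1 + W}$ ($A{\left(W,J \right)} = \frac{J + W}{W + 1} = \frac{J + W}{1 + W}$)
$\left(81 + A{\left(5,0 \right)}\right) \left(-147\right) = \left(81 + \frac{0 + 5}{1 + 5}\right) \left(-147\right) = \left(81 + \frac{1}{6} \cdot 5\right) \left(-147\right) = \left(81 + \frac{5}{6}\right) \left(-147\right) = \frac{491}{6} \left(-147\right) = - \frac{24059}{2}$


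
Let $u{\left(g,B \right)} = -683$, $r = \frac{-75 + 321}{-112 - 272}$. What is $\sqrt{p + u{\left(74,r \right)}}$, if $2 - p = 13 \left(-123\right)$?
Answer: $3 \sqrt{102} \approx 30.299$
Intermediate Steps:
$r = - \frac{41}{64}$ ($r = \frac{246}{-384} = 246 \left(- \frac{1}{384}\right) = - \frac{41}{64} \approx -0.64063$)
$p = 1601$ ($p = 2 - 13 \left(-123\right) = 2 - -1599 = 2 + 1599 = 1601$)
$\sqrt{p + u{\left(74,r \right)}} = \sqrt{1601 - 683} = \sqrt{918} = 3 \sqrt{102}$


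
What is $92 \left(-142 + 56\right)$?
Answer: $-7912$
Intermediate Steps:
$92 \left(-142 + 56\right) = 92 \left(-86\right) = -7912$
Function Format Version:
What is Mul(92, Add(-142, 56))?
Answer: -7912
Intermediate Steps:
Mul(92, Add(-142, 56)) = Mul(92, -86) = -7912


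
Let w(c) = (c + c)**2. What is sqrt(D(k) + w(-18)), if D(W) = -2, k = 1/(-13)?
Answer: sqrt(1294) ≈ 35.972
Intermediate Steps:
k = -1/13 ≈ -0.076923
w(c) = 4*c**2 (w(c) = (2*c)**2 = 4*c**2)
sqrt(D(k) + w(-18)) = sqrt(-2 + 4*(-18)**2) = sqrt(-2 + 4*324) = sqrt(-2 + 1296) = sqrt(1294)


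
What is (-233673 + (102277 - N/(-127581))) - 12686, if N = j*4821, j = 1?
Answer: -6127373607/42527 ≈ -1.4408e+5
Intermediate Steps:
N = 4821 (N = 1*4821 = 4821)
(-233673 + (102277 - N/(-127581))) - 12686 = (-233673 + (102277 - 4821/(-127581))) - 12686 = (-233673 + (102277 - 4821*(-1)/127581)) - 12686 = (-233673 + (102277 - 1*(-1607/42527))) - 12686 = (-233673 + (102277 + 1607/42527)) - 12686 = (-233673 + 4349535586/42527) - 12686 = -5587876085/42527 - 12686 = -6127373607/42527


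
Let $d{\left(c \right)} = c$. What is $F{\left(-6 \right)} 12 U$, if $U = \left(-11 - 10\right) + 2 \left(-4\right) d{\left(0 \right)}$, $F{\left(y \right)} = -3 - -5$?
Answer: $-504$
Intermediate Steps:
$F{\left(y \right)} = 2$ ($F{\left(y \right)} = -3 + 5 = 2$)
$U = -21$ ($U = \left(-11 - 10\right) + 2 \left(-4\right) 0 = -21 - 0 = -21 + 0 = -21$)
$F{\left(-6 \right)} 12 U = 2 \cdot 12 \left(-21\right) = 24 \left(-21\right) = -504$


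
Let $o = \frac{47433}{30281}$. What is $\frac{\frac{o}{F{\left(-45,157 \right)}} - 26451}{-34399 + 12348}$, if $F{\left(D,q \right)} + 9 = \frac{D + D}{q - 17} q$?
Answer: $\frac{410894102357}{342543607803} \approx 1.1995$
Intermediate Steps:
$o = \frac{47433}{30281}$ ($o = 47433 \cdot \frac{1}{30281} = \frac{47433}{30281} \approx 1.5664$)
$F{\left(D,q \right)} = -9 + \frac{2 D q}{-17 + q}$ ($F{\left(D,q \right)} = -9 + \frac{D + D}{q - 17} q = -9 + \frac{2 D}{-17 + q} q = -9 + \frac{2 D q}{-17 + q}$)
$\frac{\frac{o}{F{\left(-45,157 \right)}} - 26451}{-34399 + 12348} = \frac{\frac{47433}{30281 \frac{153 - 1413 + 2 \left(-45\right) 157}{-17 + 157}} - 26451}{-34399 + 12348} = \frac{\frac{47433}{30281 \frac{153 - 1413 - 14130}{140}} - 26451}{-22051} = \left(\frac{47433}{30281 \cdot \frac{1}{140} \left(-15390\right)} - 26451\right) \left(- \frac{1}{22051}\right) = \left(\frac{47433}{30281 \left(- \frac{1539}{14}\right)} - 26451\right) \left(- \frac{1}{22051}\right) = \left(\frac{47433}{30281} \left(- \frac{14}{1539}\right) - 26451\right) \left(- \frac{1}{22051}\right) = \left(- \frac{221354}{15534153} - 26451\right) \left(- \frac{1}{22051}\right) = \left(- \frac{410894102357}{15534153}\right) \left(- \frac{1}{22051}\right) = \frac{410894102357}{342543607803}$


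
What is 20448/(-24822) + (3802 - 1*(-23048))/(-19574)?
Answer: -29631107/13496273 ≈ -2.1955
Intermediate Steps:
20448/(-24822) + (3802 - 1*(-23048))/(-19574) = 20448*(-1/24822) + (3802 + 23048)*(-1/19574) = -1136/1379 + 26850*(-1/19574) = -1136/1379 - 13425/9787 = -29631107/13496273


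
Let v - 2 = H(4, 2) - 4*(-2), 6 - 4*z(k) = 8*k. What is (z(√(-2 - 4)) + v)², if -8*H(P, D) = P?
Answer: 97 - 44*I*√6 ≈ 97.0 - 107.78*I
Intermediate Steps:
H(P, D) = -P/8
z(k) = 3/2 - 2*k
v = 19/2 (v = 2 + (-⅛*4 - 4*(-2)) = 2 + (-½ + 8) = 2 + 15/2 = 19/2 ≈ 9.5000)
(z(√(-2 - 4)) + v)² = ((3/2 - 2*√(-2 - 4)) + 19/2)² = ((3/2 - 2*I*√6) + 19/2)² = (11 - 2*I*√6)²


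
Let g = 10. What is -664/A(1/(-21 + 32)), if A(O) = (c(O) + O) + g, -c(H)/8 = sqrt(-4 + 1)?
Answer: -270248/11851 - 642752*I*sqrt(3)/35553 ≈ -22.804 - 31.313*I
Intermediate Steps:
c(H) = -8*I*sqrt(3) (c(H) = -8*sqrt(-4 + 1) = -8*I*sqrt(3))
A(O) = 10 + O - 8*I*sqrt(3) (A(O) = (-8*I*sqrt(3) + O) + 10 = (O - 8*I*sqrt(3)) + 10 = 10 + O - 8*I*sqrt(3))
-664/A(1/(-21 + 32)) = -664/(10 + 1/(-21 + 32) - 8*I*sqrt(3)) = -664/(10 + 1/11 - 8*I*sqrt(3)) = -664/(111/11 - 8*I*sqrt(3))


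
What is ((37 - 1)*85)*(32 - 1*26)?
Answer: 18360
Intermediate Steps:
((37 - 1)*85)*(32 - 1*26) = (36*85)*(32 - 26) = 3060*6 = 18360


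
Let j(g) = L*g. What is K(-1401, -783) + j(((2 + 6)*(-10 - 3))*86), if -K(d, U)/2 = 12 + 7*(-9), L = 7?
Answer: -62506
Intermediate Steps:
K(d, U) = 102 (K(d, U) = -2*(12 + 7*(-9)) = -2*(12 - 63) = -2*(-51) = 102)
j(g) = 7*g
K(-1401, -783) + j(((2 + 6)*(-10 - 3))*86) = 102 + 7*(((2 + 6)*(-10 - 3))*86) = 102 + 7*((8*(-13))*86) = 102 + 7*(-104*86) = 102 + 7*(-8944) = 102 - 62608 = -62506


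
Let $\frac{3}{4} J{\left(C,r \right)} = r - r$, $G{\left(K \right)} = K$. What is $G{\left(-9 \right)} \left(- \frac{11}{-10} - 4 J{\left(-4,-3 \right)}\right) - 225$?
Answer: $- \frac{2349}{10} \approx -234.9$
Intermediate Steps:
$J{\left(C,r \right)} = 0$ ($J{\left(C,r \right)} = \frac{4 \left(r - r\right)}{3} = \frac{4}{3} \cdot 0 = 0$)
$G{\left(-9 \right)} \left(- \frac{11}{-10} - 4 J{\left(-4,-3 \right)}\right) - 225 = - 9 \left(- \frac{11}{-10} - 0\right) - 225 = - 9 \left(\left(-11\right) \left(- \frac{1}{10}\right) + 0\right) - 225 = - 9 \left(\frac{11}{10} + 0\right) - 225 = \left(-9\right) \frac{11}{10} - 225 = - \frac{99}{10} - 225 = - \frac{2349}{10}$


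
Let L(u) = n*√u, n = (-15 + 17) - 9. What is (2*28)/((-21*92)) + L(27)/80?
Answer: -2/69 - 21*√3/80 ≈ -0.48365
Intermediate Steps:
n = -7 (n = 2 - 9 = -7)
L(u) = -7*√u
(2*28)/((-21*92)) + L(27)/80 = (2*28)/((-21*92)) - 21*√3/80 = 56/(-1932) - 21*√3*(1/80) = 56*(-1/1932) - 21*√3*(1/80) = -2/69 - 21*√3/80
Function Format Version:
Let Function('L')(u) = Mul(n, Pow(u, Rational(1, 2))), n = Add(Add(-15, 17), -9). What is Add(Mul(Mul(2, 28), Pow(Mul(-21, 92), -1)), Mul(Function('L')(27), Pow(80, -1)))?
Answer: Add(Rational(-2, 69), Mul(Rational(-21, 80), Pow(3, Rational(1, 2)))) ≈ -0.48365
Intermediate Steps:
n = -7 (n = Add(2, -9) = -7)
Function('L')(u) = Mul(-7, Pow(u, Rational(1, 2)))
Add(Mul(Mul(2, 28), Pow(Mul(-21, 92), -1)), Mul(Function('L')(27), Pow(80, -1))) = Add(Mul(Mul(2, 28), Pow(Mul(-21, 92), -1)), Mul(Mul(-7, Pow(27, Rational(1, 2))), Pow(80, -1))) = Add(Mul(56, Pow(-1932, -1)), Mul(Mul(-7, Mul(3, Pow(3, Rational(1, 2)))), Rational(1, 80))) = Add(Mul(56, Rational(-1, 1932)), Mul(Mul(-21, Pow(3, Rational(1, 2))), Rational(1, 80))) = Add(Rational(-2, 69), Mul(Rational(-21, 80), Pow(3, Rational(1, 2))))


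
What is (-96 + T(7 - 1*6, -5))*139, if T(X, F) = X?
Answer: -13205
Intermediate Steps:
(-96 + T(7 - 1*6, -5))*139 = (-96 + (7 - 1*6))*139 = (-96 + (7 - 6))*139 = (-96 + 1)*139 = -95*139 = -13205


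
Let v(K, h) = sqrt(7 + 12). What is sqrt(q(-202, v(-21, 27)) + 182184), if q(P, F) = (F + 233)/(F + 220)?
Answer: sqrt(40080713 + 182185*sqrt(19))/sqrt(220 + sqrt(19)) ≈ 426.83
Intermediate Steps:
v(K, h) = sqrt(19)
q(P, F) = (233 + F)/(220 + F)
sqrt(q(-202, v(-21, 27)) + 182184) = sqrt((233 + sqrt(19))/(220 + sqrt(19)) + 182184) = sqrt(182184 + (233 + sqrt(19))/(220 + sqrt(19)))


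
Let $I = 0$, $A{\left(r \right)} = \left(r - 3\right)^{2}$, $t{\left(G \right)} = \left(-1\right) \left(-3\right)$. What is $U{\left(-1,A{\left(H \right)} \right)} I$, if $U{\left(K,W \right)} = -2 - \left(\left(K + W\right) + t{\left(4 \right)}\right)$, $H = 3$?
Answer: $0$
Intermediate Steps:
$t{\left(G \right)} = 3$
$A{\left(r \right)} = \left(-3 + r\right)^{2}$
$U{\left(K,W \right)} = -5 - K - W$ ($U{\left(K,W \right)} = -2 - \left(\left(K + W\right) + 3\right) = -2 - \left(3 + K + W\right) = -5 - K - W$)
$U{\left(-1,A{\left(H \right)} \right)} I = \left(-5 - -1 - \left(-3 + 3\right)^{2}\right) 0 = \left(-5 + 1 - 0^{2}\right) 0 = \left(-5 + 1 - 0\right) 0 = \left(-5 + 1 + 0\right) 0 = \left(-4\right) 0 = 0$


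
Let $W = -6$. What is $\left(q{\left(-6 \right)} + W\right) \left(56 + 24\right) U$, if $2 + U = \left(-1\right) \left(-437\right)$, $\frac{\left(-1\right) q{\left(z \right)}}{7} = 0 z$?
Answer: $-208800$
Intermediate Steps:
$q{\left(z \right)} = 0$ ($q{\left(z \right)} = - 7 \cdot 0 z = \left(-7\right) 0 = 0$)
$U = 435$ ($U = -2 - -437 = -2 + 437 = 435$)
$\left(q{\left(-6 \right)} + W\right) \left(56 + 24\right) U = \left(0 - 6\right) \left(56 + 24\right) 435 = \left(-6\right) 80 \cdot 435 = \left(-480\right) 435 = -208800$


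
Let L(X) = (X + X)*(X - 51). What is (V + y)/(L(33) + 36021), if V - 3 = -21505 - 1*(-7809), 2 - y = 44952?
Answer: -58643/34833 ≈ -1.6835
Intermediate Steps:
y = -44950 (y = 2 - 1*44952 = 2 - 44952 = -44950)
V = -13693 (V = 3 + (-21505 - 1*(-7809)) = 3 + (-21505 + 7809) = 3 - 13696 = -13693)
L(X) = 2*X*(-51 + X) (L(X) = (2*X)*(-51 + X) = 2*X*(-51 + X))
(V + y)/(L(33) + 36021) = (-13693 - 44950)/(2*33*(-51 + 33) + 36021) = -58643/(2*33*(-18) + 36021) = -58643/(-1188 + 36021) = -58643/34833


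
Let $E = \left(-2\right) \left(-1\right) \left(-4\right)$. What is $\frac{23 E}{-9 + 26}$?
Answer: $- \frac{184}{17} \approx -10.824$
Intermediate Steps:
$E = -8$ ($E = 2 \left(-4\right) = -8$)
$\frac{23 E}{-9 + 26} = \frac{23 \left(-8\right)}{-9 + 26} = - \frac{184}{17}$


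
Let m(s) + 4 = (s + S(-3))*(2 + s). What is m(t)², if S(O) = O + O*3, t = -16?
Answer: 150544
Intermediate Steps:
S(O) = 4*O (S(O) = O + 3*O = 4*O)
m(s) = -4 + (-12 + s)*(2 + s) (m(s) = -4 + (s + 4*(-3))*(2 + s) = -4 + (s - 12)*(2 + s) = -4 + (-12 + s)*(2 + s))
m(t)² = (-28 + (-16)² - 10*(-16))² = (-28 + 256 + 160)² = 388² = 150544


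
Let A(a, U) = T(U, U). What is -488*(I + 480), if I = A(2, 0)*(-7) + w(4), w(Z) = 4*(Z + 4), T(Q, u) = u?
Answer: -249856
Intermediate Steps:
A(a, U) = U
w(Z) = 16 + 4*Z (w(Z) = 4*(4 + Z) = 16 + 4*Z)
I = 32 (I = 0*(-7) + (16 + 4*4) = 0 + (16 + 16) = 0 + 32 = 32)
-488*(I + 480) = -488*(32 + 480) = -488*512 = -249856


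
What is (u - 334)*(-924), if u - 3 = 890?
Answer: -516516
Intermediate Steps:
u = 893 (u = 3 + 890 = 893)
(u - 334)*(-924) = (893 - 334)*(-924) = 559*(-924) = -516516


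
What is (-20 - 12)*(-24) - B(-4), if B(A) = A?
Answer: 772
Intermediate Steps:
(-20 - 12)*(-24) - B(-4) = (-20 - 12)*(-24) - 1*(-4) = -32*(-24) + 4 = 768 + 4 = 772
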